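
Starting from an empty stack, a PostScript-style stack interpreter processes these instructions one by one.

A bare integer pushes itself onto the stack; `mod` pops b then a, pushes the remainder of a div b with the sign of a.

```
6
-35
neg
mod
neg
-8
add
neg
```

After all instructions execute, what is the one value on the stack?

6   : 6
-35 : 6 -35
neg : 6 35
mod : 6
neg : -6
-8  : -6 -8
add : -14
neg : 14

14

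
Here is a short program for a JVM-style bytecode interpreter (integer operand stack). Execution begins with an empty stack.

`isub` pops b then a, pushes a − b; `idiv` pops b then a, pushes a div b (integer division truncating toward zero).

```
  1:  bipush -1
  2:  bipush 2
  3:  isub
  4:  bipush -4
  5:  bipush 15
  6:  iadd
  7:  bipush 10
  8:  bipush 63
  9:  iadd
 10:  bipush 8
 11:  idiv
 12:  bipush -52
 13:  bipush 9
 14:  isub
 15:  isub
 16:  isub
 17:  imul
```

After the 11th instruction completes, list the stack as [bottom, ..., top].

[-3, 11, 9]

bipush -1  -1
bipush 2   -1 2
isub       -3
bipush -4  -3 -4
bipush 15  -3 -4 15
iadd       -3 11
bipush 10  -3 11 10
bipush 63  -3 11 10 63
iadd       -3 11 73
bipush 8   -3 11 73 8
idiv       -3 11 9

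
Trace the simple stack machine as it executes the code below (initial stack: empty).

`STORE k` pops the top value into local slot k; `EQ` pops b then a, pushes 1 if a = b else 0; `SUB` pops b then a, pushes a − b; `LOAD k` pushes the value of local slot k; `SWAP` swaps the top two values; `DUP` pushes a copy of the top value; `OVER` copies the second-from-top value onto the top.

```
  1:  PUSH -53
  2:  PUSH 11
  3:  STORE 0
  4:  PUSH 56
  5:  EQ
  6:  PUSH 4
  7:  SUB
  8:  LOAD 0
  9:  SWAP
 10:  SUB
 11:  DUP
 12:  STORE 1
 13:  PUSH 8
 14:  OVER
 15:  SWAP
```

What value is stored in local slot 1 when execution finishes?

PUSH -53 : -53
PUSH 11  : -53 11
STORE 0  : -53
PUSH 56  : -53 56
EQ       : 0
PUSH 4   : 0 4
SUB      : -4
LOAD 0   : -4 11
SWAP     : 11 -4
SUB      : 15
DUP      : 15 15
STORE 1  : 15
PUSH 8   : 15 8
OVER     : 15 8 15
SWAP     : 15 15 8

15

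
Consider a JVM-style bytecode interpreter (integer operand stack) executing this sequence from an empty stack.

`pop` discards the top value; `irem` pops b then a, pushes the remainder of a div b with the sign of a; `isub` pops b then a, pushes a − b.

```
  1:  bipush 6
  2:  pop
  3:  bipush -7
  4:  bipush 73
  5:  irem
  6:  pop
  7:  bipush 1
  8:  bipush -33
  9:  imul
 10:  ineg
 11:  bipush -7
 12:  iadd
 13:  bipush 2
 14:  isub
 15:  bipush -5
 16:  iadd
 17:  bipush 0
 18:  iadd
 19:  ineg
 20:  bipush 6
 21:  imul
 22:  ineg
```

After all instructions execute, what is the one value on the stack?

114

bipush 6    6
pop         (empty)
bipush -7   -7
bipush 73   -7 73
irem        -7
pop         (empty)
bipush 1    1
bipush -33  1 -33
imul        -33
ineg        33
bipush -7   33 -7
iadd        26
bipush 2    26 2
isub        24
bipush -5   24 -5
iadd        19
bipush 0    19 0
iadd        19
ineg        -19
bipush 6    -19 6
imul        -114
ineg        114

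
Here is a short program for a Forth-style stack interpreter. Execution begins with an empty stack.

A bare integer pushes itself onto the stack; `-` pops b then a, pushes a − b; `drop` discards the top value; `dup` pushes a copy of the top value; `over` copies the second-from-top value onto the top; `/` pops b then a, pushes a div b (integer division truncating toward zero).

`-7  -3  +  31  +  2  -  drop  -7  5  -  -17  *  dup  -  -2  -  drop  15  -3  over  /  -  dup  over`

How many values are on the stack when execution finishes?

3

-7   -> -7
-3   -> -7 -3
+    -> -10
31   -> -10 31
+    -> 21
2    -> 21 2
-    -> 19
drop -> (empty)
-7   -> -7
5    -> -7 5
-    -> -12
-17  -> -12 -17
*    -> 204
dup  -> 204 204
-    -> 0
-2   -> 0 -2
-    -> 2
drop -> (empty)
15   -> 15
-3   -> 15 -3
over -> 15 -3 15
/    -> 15 0
-    -> 15
dup  -> 15 15
over -> 15 15 15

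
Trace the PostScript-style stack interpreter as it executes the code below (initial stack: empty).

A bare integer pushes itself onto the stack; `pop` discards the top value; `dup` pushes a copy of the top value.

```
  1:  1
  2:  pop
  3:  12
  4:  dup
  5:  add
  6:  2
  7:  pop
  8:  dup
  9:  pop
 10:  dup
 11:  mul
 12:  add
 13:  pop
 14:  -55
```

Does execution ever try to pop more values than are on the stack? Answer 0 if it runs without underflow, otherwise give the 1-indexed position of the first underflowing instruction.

1   : 1
pop : (empty)
12  : 12
dup : 12 12
add : 24
2   : 24 2
pop : 24
dup : 24 24
pop : 24
dup : 24 24
mul : 576
add  — needs 2 operands, stack has 1 → underflow

12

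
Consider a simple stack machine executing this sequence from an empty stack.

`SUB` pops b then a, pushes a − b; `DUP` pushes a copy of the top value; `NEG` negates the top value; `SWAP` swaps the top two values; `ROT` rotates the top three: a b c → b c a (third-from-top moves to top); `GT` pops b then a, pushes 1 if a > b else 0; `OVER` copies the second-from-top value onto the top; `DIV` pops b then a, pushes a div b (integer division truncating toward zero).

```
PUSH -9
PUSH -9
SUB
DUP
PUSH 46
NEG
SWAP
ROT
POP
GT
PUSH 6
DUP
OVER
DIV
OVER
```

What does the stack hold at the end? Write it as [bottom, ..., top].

PUSH -9  [-9]
PUSH -9  [-9, -9]
SUB      [0]
DUP      [0, 0]
PUSH 46  [0, 0, 46]
NEG      [0, 0, -46]
SWAP     [0, -46, 0]
ROT      [-46, 0, 0]
POP      [-46, 0]
GT       [0]
PUSH 6   [0, 6]
DUP      [0, 6, 6]
OVER     [0, 6, 6, 6]
DIV      [0, 6, 1]
OVER     [0, 6, 1, 6]

[0, 6, 1, 6]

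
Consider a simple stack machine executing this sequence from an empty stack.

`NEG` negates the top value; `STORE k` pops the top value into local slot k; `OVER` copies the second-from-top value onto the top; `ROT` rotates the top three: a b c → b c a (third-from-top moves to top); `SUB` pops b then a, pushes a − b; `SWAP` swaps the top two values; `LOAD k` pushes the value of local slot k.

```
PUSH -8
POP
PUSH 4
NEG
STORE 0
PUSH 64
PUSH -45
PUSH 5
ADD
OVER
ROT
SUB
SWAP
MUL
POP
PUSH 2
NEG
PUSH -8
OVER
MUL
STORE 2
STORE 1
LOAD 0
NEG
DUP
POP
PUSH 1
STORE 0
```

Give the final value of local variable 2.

16

PUSH -8  : -8
POP      : (empty)
PUSH 4   : 4
NEG      : -4
STORE 0  : (empty)
PUSH 64  : 64
PUSH -45 : 64 -45
PUSH 5   : 64 -45 5
ADD      : 64 -40
OVER     : 64 -40 64
ROT      : -40 64 64
SUB      : -40 0
SWAP     : 0 -40
MUL      : 0
POP      : (empty)
PUSH 2   : 2
NEG      : -2
PUSH -8  : -2 -8
OVER     : -2 -8 -2
MUL      : -2 16
STORE 2  : -2
STORE 1  : (empty)
LOAD 0   : -4
NEG      : 4
DUP      : 4 4
POP      : 4
PUSH 1   : 4 1
STORE 0  : 4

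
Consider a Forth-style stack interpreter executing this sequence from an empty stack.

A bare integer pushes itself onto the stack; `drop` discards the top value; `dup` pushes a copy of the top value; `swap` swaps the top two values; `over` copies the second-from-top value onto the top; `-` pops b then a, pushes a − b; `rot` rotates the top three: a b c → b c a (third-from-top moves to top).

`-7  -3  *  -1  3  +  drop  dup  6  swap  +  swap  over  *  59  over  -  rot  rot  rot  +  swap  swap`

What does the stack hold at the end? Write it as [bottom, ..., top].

-7    -7
-3    -7 -3
*     21
-1    21 -1
3     21 -1 3
+     21 2
drop  21
dup   21 21
6     21 21 6
swap  21 6 21
+     21 27
swap  27 21
over  27 21 27
*     27 567
59    27 567 59
over  27 567 59 567
-     27 567 -508
rot   567 -508 27
rot   -508 27 567
rot   27 567 -508
+     27 59
swap  59 27
swap  27 59

[27, 59]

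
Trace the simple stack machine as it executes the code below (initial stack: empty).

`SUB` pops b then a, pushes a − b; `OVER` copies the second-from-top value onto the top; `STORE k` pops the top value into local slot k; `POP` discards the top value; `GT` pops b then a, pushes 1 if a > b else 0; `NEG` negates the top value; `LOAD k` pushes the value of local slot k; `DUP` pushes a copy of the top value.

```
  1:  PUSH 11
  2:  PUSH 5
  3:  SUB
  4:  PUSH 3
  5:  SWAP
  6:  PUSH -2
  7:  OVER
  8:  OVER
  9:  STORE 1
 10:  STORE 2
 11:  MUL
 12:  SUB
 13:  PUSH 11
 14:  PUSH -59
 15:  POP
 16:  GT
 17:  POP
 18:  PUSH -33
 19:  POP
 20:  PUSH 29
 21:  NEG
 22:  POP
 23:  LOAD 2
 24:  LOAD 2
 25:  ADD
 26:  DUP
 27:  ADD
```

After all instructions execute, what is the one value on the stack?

24

PUSH 11  -> 11
PUSH 5   -> 11 5
SUB      -> 6
PUSH 3   -> 6 3
SWAP     -> 3 6
PUSH -2  -> 3 6 -2
OVER     -> 3 6 -2 6
OVER     -> 3 6 -2 6 -2
STORE 1  -> 3 6 -2 6
STORE 2  -> 3 6 -2
MUL      -> 3 -12
SUB      -> 15
PUSH 11  -> 15 11
PUSH -59 -> 15 11 -59
POP      -> 15 11
GT       -> 1
POP      -> (empty)
PUSH -33 -> -33
POP      -> (empty)
PUSH 29  -> 29
NEG      -> -29
POP      -> (empty)
LOAD 2   -> 6
LOAD 2   -> 6 6
ADD      -> 12
DUP      -> 12 12
ADD      -> 24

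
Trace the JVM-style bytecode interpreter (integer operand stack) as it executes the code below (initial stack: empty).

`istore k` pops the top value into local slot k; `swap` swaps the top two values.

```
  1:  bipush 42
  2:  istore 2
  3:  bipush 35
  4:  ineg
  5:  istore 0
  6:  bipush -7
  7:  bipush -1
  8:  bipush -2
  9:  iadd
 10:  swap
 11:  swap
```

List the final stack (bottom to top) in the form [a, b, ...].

bipush 42  42
istore 2   (empty)
bipush 35  35
ineg       -35
istore 0   (empty)
bipush -7  -7
bipush -1  -7 -1
bipush -2  -7 -1 -2
iadd       -7 -3
swap       -3 -7
swap       -7 -3

[-7, -3]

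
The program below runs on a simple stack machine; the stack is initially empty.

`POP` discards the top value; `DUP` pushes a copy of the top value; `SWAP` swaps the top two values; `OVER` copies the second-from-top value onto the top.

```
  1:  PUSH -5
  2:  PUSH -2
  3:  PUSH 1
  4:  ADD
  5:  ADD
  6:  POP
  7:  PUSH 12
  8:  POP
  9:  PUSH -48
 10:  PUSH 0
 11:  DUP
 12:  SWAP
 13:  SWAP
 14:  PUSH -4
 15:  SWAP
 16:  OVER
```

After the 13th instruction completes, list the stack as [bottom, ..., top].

[-48, 0, 0]

PUSH -5  -> [-5]
PUSH -2  -> [-5, -2]
PUSH 1   -> [-5, -2, 1]
ADD      -> [-5, -1]
ADD      -> [-6]
POP      -> []
PUSH 12  -> [12]
POP      -> []
PUSH -48 -> [-48]
PUSH 0   -> [-48, 0]
DUP      -> [-48, 0, 0]
SWAP     -> [-48, 0, 0]
SWAP     -> [-48, 0, 0]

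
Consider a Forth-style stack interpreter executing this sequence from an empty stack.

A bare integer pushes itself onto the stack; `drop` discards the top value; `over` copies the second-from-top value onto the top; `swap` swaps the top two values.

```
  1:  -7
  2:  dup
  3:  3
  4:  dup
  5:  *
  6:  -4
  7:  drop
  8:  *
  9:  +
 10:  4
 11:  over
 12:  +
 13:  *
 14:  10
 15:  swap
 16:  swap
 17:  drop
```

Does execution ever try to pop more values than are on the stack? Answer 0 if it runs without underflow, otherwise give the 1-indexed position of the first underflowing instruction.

0

-7    -7
dup   -7 -7
3     -7 -7 3
dup   -7 -7 3 3
*     -7 -7 9
-4    -7 -7 9 -4
drop  -7 -7 9
*     -7 -63
+     -70
4     -70 4
over  -70 4 -70
+     -70 -66
*     4620
10    4620 10
swap  10 4620
swap  4620 10
drop  4620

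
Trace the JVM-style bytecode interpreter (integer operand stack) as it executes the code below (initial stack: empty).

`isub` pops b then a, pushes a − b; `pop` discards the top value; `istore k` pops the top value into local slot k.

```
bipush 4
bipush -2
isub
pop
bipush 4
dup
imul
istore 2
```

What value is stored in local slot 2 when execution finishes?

bipush 4   4
bipush -2  4 -2
isub       6
pop        (empty)
bipush 4   4
dup        4 4
imul       16
istore 2   (empty)

16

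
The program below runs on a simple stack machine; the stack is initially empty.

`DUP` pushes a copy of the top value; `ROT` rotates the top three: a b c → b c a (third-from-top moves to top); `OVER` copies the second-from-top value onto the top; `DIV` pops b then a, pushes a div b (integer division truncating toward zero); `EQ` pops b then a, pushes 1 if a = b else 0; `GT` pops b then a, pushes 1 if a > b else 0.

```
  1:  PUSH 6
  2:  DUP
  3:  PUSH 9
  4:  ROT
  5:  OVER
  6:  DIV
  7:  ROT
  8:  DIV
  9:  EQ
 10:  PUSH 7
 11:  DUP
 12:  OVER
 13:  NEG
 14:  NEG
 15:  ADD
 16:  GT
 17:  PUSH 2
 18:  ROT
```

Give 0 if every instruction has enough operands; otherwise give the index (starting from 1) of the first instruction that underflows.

0

PUSH 6  6
DUP     6 6
PUSH 9  6 6 9
ROT     6 9 6
OVER    6 9 6 9
DIV     6 9 0
ROT     9 0 6
DIV     9 0
EQ      0
PUSH 7  0 7
DUP     0 7 7
OVER    0 7 7 7
NEG     0 7 7 -7
NEG     0 7 7 7
ADD     0 7 14
GT      0 0
PUSH 2  0 0 2
ROT     0 2 0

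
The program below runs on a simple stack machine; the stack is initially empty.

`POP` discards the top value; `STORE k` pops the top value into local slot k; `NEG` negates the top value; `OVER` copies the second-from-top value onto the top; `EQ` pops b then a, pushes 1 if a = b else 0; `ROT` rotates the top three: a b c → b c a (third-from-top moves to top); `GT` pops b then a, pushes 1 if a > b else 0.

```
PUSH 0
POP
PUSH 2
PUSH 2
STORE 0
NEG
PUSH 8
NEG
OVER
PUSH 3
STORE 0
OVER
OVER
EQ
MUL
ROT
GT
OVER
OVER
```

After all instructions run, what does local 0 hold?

PUSH 0  → 0
POP     → (empty)
PUSH 2  → 2
PUSH 2  → 2 2
STORE 0 → 2
NEG     → -2
PUSH 8  → -2 8
NEG     → -2 -8
OVER    → -2 -8 -2
PUSH 3  → -2 -8 -2 3
STORE 0 → -2 -8 -2
OVER    → -2 -8 -2 -8
OVER    → -2 -8 -2 -8 -2
EQ      → -2 -8 -2 0
MUL     → -2 -8 0
ROT     → -8 0 -2
GT      → -8 1
OVER    → -8 1 -8
OVER    → -8 1 -8 1

3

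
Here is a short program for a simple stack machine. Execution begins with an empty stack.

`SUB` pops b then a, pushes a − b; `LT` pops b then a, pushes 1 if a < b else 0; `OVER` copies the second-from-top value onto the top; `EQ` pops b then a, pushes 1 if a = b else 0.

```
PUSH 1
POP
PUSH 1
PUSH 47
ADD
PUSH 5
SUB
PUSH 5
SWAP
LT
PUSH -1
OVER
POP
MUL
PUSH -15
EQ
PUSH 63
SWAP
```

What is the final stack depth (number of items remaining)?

2

PUSH 1    1
POP       (empty)
PUSH 1    1
PUSH 47   1 47
ADD       48
PUSH 5    48 5
SUB       43
PUSH 5    43 5
SWAP      5 43
LT        1
PUSH -1   1 -1
OVER      1 -1 1
POP       1 -1
MUL       -1
PUSH -15  -1 -15
EQ        0
PUSH 63   0 63
SWAP      63 0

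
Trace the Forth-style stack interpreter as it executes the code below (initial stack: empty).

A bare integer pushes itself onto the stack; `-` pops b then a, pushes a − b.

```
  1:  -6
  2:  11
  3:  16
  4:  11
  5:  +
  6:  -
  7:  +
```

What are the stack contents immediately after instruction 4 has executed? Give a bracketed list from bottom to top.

-6 → [-6]
11 → [-6, 11]
16 → [-6, 11, 16]
11 → [-6, 11, 16, 11]

[-6, 11, 16, 11]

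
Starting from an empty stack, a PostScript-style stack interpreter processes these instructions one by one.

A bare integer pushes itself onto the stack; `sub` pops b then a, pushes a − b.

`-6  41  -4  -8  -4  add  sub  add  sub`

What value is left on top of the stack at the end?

-55

-6  -> [-6]
41  -> [-6, 41]
-4  -> [-6, 41, -4]
-8  -> [-6, 41, -4, -8]
-4  -> [-6, 41, -4, -8, -4]
add -> [-6, 41, -4, -12]
sub -> [-6, 41, 8]
add -> [-6, 49]
sub -> [-55]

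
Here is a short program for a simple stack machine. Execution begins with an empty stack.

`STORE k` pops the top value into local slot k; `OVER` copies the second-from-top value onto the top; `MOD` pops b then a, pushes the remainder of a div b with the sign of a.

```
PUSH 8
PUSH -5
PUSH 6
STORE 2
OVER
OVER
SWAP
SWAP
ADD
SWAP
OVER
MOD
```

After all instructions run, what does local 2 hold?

PUSH 8   8
PUSH -5  8 -5
PUSH 6   8 -5 6
STORE 2  8 -5
OVER     8 -5 8
OVER     8 -5 8 -5
SWAP     8 -5 -5 8
SWAP     8 -5 8 -5
ADD      8 -5 3
SWAP     8 3 -5
OVER     8 3 -5 3
MOD      8 3 -2

6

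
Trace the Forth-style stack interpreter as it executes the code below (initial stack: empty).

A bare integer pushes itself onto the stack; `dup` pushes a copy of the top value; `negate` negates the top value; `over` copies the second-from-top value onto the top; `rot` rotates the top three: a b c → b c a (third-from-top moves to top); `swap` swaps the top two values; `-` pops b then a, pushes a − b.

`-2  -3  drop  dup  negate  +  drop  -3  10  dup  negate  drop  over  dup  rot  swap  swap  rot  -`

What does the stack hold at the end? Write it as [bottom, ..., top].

-2     → [-2]
-3     → [-2, -3]
drop   → [-2]
dup    → [-2, -2]
negate → [-2, 2]
+      → [0]
drop   → []
-3     → [-3]
10     → [-3, 10]
dup    → [-3, 10, 10]
negate → [-3, 10, -10]
drop   → [-3, 10]
over   → [-3, 10, -3]
dup    → [-3, 10, -3, -3]
rot    → [-3, -3, -3, 10]
swap   → [-3, -3, 10, -3]
swap   → [-3, -3, -3, 10]
rot    → [-3, -3, 10, -3]
-      → [-3, -3, 13]

[-3, -3, 13]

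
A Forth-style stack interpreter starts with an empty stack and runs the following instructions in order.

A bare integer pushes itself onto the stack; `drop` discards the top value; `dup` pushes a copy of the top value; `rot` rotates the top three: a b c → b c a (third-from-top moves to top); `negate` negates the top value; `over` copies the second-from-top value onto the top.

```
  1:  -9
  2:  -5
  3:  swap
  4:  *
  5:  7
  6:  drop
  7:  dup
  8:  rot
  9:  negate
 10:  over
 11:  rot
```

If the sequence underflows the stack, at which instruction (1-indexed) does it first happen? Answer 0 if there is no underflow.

-9    [-9]
-5    [-9, -5]
swap  [-5, -9]
*     [45]
7     [45, 7]
drop  [45]
dup   [45, 45]
rot  — needs 3 operands, stack has 2 → underflow

8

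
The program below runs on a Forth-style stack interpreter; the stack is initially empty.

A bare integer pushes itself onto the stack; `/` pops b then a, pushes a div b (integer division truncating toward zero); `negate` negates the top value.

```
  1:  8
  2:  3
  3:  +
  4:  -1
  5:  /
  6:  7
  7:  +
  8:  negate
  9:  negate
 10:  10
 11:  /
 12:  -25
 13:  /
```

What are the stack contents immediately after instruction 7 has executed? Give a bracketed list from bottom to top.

8  -> 8
3  -> 8 3
+  -> 11
-1 -> 11 -1
/  -> -11
7  -> -11 7
+  -> -4

[-4]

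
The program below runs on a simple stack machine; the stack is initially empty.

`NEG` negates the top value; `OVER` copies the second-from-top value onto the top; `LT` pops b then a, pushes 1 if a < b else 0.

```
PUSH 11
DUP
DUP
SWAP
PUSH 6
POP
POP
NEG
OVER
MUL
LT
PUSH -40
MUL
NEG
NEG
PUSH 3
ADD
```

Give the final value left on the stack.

PUSH 11  → [11]
DUP      → [11, 11]
DUP      → [11, 11, 11]
SWAP     → [11, 11, 11]
PUSH 6   → [11, 11, 11, 6]
POP      → [11, 11, 11]
POP      → [11, 11]
NEG      → [11, -11]
OVER     → [11, -11, 11]
MUL      → [11, -121]
LT       → [0]
PUSH -40 → [0, -40]
MUL      → [0]
NEG      → [0]
NEG      → [0]
PUSH 3   → [0, 3]
ADD      → [3]

3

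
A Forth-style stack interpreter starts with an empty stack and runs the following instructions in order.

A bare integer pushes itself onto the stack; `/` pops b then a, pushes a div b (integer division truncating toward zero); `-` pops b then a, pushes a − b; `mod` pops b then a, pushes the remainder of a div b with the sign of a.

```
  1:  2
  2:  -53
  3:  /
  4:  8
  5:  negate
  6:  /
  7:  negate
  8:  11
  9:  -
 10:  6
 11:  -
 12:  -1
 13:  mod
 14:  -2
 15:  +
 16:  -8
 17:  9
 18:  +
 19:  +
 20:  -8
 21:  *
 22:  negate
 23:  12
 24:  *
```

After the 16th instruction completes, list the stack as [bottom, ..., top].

[-2, -8]

2      → [2]
-53    → [2, -53]
/      → [0]
8      → [0, 8]
negate → [0, -8]
/      → [0]
negate → [0]
11     → [0, 11]
-      → [-11]
6      → [-11, 6]
-      → [-17]
-1     → [-17, -1]
mod    → [0]
-2     → [0, -2]
+      → [-2]
-8     → [-2, -8]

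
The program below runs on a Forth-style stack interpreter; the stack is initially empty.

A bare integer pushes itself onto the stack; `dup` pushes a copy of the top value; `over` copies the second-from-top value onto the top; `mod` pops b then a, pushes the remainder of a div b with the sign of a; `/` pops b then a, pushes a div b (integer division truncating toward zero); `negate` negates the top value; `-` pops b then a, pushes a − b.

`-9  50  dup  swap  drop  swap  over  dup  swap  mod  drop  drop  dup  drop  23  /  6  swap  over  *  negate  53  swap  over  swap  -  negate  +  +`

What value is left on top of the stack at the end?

-6

-9     : -9
50     : -9 50
dup    : -9 50 50
swap   : -9 50 50
drop   : -9 50
swap   : 50 -9
over   : 50 -9 50
dup    : 50 -9 50 50
swap   : 50 -9 50 50
mod    : 50 -9 0
drop   : 50 -9
drop   : 50
dup    : 50 50
drop   : 50
23     : 50 23
/      : 2
6      : 2 6
swap   : 6 2
over   : 6 2 6
*      : 6 12
negate : 6 -12
53     : 6 -12 53
swap   : 6 53 -12
over   : 6 53 -12 53
swap   : 6 53 53 -12
-      : 6 53 65
negate : 6 53 -65
+      : 6 -12
+      : -6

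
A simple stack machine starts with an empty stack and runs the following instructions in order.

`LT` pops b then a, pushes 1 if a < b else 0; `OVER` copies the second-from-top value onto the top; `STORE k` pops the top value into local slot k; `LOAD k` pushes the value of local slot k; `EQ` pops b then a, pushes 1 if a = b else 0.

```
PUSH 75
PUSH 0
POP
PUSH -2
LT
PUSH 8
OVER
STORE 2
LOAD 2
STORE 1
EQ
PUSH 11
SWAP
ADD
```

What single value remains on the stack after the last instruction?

PUSH 75  [75]
PUSH 0   [75, 0]
POP      [75]
PUSH -2  [75, -2]
LT       [0]
PUSH 8   [0, 8]
OVER     [0, 8, 0]
STORE 2  [0, 8]
LOAD 2   [0, 8, 0]
STORE 1  [0, 8]
EQ       [0]
PUSH 11  [0, 11]
SWAP     [11, 0]
ADD      [11]

11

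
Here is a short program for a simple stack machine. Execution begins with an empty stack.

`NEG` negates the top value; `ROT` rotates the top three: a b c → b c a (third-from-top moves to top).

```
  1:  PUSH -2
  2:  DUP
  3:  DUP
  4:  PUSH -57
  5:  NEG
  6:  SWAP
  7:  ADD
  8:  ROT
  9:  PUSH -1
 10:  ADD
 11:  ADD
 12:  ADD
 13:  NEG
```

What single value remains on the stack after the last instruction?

PUSH -2  -> -2
DUP      -> -2 -2
DUP      -> -2 -2 -2
PUSH -57 -> -2 -2 -2 -57
NEG      -> -2 -2 -2 57
SWAP     -> -2 -2 57 -2
ADD      -> -2 -2 55
ROT      -> -2 55 -2
PUSH -1  -> -2 55 -2 -1
ADD      -> -2 55 -3
ADD      -> -2 52
ADD      -> 50
NEG      -> -50

-50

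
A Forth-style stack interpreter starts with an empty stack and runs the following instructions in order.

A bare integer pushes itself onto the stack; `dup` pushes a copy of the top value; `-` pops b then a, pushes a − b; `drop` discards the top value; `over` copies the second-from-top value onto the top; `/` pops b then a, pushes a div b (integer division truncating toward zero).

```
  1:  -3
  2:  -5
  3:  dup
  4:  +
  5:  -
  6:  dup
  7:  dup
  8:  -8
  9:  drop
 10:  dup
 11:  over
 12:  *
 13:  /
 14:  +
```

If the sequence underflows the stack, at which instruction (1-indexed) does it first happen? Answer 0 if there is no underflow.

-3   → -3
-5   → -3 -5
dup  → -3 -5 -5
+    → -3 -10
-    → 7
dup  → 7 7
dup  → 7 7 7
-8   → 7 7 7 -8
drop → 7 7 7
dup  → 7 7 7 7
over → 7 7 7 7 7
*    → 7 7 7 49
/    → 7 7 0
+    → 7 7

0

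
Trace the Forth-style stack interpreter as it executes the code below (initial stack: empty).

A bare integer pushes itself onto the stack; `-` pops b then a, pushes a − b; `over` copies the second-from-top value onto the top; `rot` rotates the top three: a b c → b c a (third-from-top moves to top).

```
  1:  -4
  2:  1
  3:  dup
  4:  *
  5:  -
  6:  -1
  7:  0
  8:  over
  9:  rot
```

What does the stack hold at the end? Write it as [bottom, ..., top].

[-5, 0, -1, -1]

-4   → -4
1    → -4 1
dup  → -4 1 1
*    → -4 1
-    → -5
-1   → -5 -1
0    → -5 -1 0
over → -5 -1 0 -1
rot  → -5 0 -1 -1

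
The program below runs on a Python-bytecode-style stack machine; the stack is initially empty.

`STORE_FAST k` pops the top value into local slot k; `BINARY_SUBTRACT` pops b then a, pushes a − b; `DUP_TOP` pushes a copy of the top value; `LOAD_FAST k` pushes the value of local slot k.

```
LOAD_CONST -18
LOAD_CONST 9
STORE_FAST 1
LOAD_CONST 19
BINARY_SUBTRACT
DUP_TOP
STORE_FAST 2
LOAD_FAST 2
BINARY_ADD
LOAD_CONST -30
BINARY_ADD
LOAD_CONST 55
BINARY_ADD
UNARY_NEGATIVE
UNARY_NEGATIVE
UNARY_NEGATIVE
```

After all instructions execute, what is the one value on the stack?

49

LOAD_CONST -18  → -18
LOAD_CONST 9    → -18 9
STORE_FAST 1    → -18
LOAD_CONST 19   → -18 19
BINARY_SUBTRACT → -37
DUP_TOP         → -37 -37
STORE_FAST 2    → -37
LOAD_FAST 2     → -37 -37
BINARY_ADD      → -74
LOAD_CONST -30  → -74 -30
BINARY_ADD      → -104
LOAD_CONST 55   → -104 55
BINARY_ADD      → -49
UNARY_NEGATIVE  → 49
UNARY_NEGATIVE  → -49
UNARY_NEGATIVE  → 49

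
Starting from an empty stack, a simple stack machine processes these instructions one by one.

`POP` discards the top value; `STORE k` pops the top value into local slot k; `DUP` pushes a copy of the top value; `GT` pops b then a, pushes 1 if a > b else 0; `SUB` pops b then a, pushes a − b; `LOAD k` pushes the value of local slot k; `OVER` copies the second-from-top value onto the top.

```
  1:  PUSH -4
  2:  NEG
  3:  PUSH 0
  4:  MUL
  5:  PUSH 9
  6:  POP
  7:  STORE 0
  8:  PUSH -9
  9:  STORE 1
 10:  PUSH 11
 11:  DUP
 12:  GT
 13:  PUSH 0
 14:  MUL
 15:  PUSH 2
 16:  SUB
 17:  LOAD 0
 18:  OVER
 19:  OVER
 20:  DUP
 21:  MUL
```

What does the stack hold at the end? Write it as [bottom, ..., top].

[-2, 0, -2, 0]

PUSH -4 → [-4]
NEG     → [4]
PUSH 0  → [4, 0]
MUL     → [0]
PUSH 9  → [0, 9]
POP     → [0]
STORE 0 → []
PUSH -9 → [-9]
STORE 1 → []
PUSH 11 → [11]
DUP     → [11, 11]
GT      → [0]
PUSH 0  → [0, 0]
MUL     → [0]
PUSH 2  → [0, 2]
SUB     → [-2]
LOAD 0  → [-2, 0]
OVER    → [-2, 0, -2]
OVER    → [-2, 0, -2, 0]
DUP     → [-2, 0, -2, 0, 0]
MUL     → [-2, 0, -2, 0]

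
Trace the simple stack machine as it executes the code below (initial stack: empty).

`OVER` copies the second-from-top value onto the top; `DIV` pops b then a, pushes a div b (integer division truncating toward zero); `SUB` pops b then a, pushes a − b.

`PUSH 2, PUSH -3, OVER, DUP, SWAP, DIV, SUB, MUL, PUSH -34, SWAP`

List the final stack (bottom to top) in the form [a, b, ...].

PUSH 2    [2]
PUSH -3   [2, -3]
OVER      [2, -3, 2]
DUP       [2, -3, 2, 2]
SWAP      [2, -3, 2, 2]
DIV       [2, -3, 1]
SUB       [2, -4]
MUL       [-8]
PUSH -34  [-8, -34]
SWAP      [-34, -8]

[-34, -8]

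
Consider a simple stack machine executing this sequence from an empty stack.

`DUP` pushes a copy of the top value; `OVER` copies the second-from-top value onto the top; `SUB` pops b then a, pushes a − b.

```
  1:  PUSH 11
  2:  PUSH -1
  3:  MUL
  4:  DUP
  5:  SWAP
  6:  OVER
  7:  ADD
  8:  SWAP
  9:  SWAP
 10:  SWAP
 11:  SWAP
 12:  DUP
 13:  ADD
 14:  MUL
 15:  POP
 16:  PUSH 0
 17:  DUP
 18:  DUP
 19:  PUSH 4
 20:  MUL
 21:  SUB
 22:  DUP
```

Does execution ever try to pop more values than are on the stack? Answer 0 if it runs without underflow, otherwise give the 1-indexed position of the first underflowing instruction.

0

PUSH 11 : [11]
PUSH -1 : [11, -1]
MUL     : [-11]
DUP     : [-11, -11]
SWAP    : [-11, -11]
OVER    : [-11, -11, -11]
ADD     : [-11, -22]
SWAP    : [-22, -11]
SWAP    : [-11, -22]
SWAP    : [-22, -11]
SWAP    : [-11, -22]
DUP     : [-11, -22, -22]
ADD     : [-11, -44]
MUL     : [484]
POP     : []
PUSH 0  : [0]
DUP     : [0, 0]
DUP     : [0, 0, 0]
PUSH 4  : [0, 0, 0, 4]
MUL     : [0, 0, 0]
SUB     : [0, 0]
DUP     : [0, 0, 0]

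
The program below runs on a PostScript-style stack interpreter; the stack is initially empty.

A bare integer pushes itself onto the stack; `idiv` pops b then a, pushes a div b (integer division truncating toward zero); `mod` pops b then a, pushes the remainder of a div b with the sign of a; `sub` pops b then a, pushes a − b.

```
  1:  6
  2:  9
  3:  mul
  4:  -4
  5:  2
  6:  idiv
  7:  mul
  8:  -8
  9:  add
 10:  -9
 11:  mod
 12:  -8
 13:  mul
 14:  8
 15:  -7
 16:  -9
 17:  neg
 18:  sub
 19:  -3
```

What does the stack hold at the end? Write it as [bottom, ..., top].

6    : 6
9    : 6 9
mul  : 54
-4   : 54 -4
2    : 54 -4 2
idiv : 54 -2
mul  : -108
-8   : -108 -8
add  : -116
-9   : -116 -9
mod  : -8
-8   : -8 -8
mul  : 64
8    : 64 8
-7   : 64 8 -7
-9   : 64 8 -7 -9
neg  : 64 8 -7 9
sub  : 64 8 -16
-3   : 64 8 -16 -3

[64, 8, -16, -3]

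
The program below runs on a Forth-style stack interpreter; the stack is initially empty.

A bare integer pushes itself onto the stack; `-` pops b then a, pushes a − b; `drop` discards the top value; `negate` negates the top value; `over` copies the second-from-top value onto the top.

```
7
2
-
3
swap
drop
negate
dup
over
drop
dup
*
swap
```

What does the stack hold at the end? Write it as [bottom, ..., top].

[9, -3]

7       [7]
2       [7, 2]
-       [5]
3       [5, 3]
swap    [3, 5]
drop    [3]
negate  [-3]
dup     [-3, -3]
over    [-3, -3, -3]
drop    [-3, -3]
dup     [-3, -3, -3]
*       [-3, 9]
swap    [9, -3]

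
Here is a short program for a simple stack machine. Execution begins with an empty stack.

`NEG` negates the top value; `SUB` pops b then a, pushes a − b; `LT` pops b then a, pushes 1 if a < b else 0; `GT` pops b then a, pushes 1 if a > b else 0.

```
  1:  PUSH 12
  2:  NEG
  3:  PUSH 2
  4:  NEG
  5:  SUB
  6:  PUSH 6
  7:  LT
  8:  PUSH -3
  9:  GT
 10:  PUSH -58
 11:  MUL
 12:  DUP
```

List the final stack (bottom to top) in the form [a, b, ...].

[-58, -58]

PUSH 12   [12]
NEG       [-12]
PUSH 2    [-12, 2]
NEG       [-12, -2]
SUB       [-10]
PUSH 6    [-10, 6]
LT        [1]
PUSH -3   [1, -3]
GT        [1]
PUSH -58  [1, -58]
MUL       [-58]
DUP       [-58, -58]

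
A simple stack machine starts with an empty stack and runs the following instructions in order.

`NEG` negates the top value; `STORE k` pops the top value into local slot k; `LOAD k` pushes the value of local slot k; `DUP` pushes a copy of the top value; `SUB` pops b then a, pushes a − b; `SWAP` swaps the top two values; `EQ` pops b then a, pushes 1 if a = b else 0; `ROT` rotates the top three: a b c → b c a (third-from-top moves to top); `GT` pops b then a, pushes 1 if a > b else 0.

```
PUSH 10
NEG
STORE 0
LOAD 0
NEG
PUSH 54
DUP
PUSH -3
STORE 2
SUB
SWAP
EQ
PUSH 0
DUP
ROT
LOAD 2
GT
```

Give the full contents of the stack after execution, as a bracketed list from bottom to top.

[0, 0, 1]

PUSH 10  [10]
NEG      [-10]
STORE 0  []
LOAD 0   [-10]
NEG      [10]
PUSH 54  [10, 54]
DUP      [10, 54, 54]
PUSH -3  [10, 54, 54, -3]
STORE 2  [10, 54, 54]
SUB      [10, 0]
SWAP     [0, 10]
EQ       [0]
PUSH 0   [0, 0]
DUP      [0, 0, 0]
ROT      [0, 0, 0]
LOAD 2   [0, 0, 0, -3]
GT       [0, 0, 1]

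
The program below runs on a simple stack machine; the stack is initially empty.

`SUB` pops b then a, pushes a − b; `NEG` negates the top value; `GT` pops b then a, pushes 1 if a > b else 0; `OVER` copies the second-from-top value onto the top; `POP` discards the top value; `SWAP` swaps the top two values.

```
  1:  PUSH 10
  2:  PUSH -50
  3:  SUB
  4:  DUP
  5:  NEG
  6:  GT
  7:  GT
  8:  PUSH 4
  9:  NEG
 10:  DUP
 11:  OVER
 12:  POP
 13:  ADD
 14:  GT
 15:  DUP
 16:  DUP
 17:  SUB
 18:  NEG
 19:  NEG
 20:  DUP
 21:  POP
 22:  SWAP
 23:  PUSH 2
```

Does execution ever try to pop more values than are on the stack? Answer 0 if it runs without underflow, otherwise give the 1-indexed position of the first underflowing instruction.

7

PUSH 10  -> [10]
PUSH -50 -> [10, -50]
SUB      -> [60]
DUP      -> [60, 60]
NEG      -> [60, -60]
GT       -> [1]
GT  — needs 2 operands, stack has 1 → underflow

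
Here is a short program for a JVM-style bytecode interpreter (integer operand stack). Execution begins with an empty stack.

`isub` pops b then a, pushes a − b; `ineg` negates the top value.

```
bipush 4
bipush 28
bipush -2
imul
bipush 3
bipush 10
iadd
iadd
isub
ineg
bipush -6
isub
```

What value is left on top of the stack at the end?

bipush 4  : 4
bipush 28 : 4 28
bipush -2 : 4 28 -2
imul      : 4 -56
bipush 3  : 4 -56 3
bipush 10 : 4 -56 3 10
iadd      : 4 -56 13
iadd      : 4 -43
isub      : 47
ineg      : -47
bipush -6 : -47 -6
isub      : -41

-41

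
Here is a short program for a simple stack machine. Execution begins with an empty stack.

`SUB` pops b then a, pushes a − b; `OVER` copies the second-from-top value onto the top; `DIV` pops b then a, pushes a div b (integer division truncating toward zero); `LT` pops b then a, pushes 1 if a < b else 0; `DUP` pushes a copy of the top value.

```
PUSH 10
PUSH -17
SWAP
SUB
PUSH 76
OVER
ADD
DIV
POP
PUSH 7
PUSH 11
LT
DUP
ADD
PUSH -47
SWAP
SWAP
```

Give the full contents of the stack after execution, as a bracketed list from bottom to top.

[2, -47]

PUSH 10  → 10
PUSH -17 → 10 -17
SWAP     → -17 10
SUB      → -27
PUSH 76  → -27 76
OVER     → -27 76 -27
ADD      → -27 49
DIV      → 0
POP      → (empty)
PUSH 7   → 7
PUSH 11  → 7 11
LT       → 1
DUP      → 1 1
ADD      → 2
PUSH -47 → 2 -47
SWAP     → -47 2
SWAP     → 2 -47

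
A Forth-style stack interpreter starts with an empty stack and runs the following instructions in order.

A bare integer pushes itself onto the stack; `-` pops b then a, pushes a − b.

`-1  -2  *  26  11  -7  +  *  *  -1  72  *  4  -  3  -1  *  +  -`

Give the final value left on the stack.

287

-1 → -1
-2 → -1 -2
*  → 2
26 → 2 26
11 → 2 26 11
-7 → 2 26 11 -7
+  → 2 26 4
*  → 2 104
*  → 208
-1 → 208 -1
72 → 208 -1 72
*  → 208 -72
4  → 208 -72 4
-  → 208 -76
3  → 208 -76 3
-1 → 208 -76 3 -1
*  → 208 -76 -3
+  → 208 -79
-  → 287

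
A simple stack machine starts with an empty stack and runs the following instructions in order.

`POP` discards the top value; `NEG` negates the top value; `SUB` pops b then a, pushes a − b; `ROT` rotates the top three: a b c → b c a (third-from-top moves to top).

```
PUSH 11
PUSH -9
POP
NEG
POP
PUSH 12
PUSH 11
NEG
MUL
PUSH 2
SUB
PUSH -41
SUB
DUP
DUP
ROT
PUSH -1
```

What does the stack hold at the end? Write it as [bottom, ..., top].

PUSH 11   11
PUSH -9   11 -9
POP       11
NEG       -11
POP       (empty)
PUSH 12   12
PUSH 11   12 11
NEG       12 -11
MUL       -132
PUSH 2    -132 2
SUB       -134
PUSH -41  -134 -41
SUB       -93
DUP       -93 -93
DUP       -93 -93 -93
ROT       -93 -93 -93
PUSH -1   -93 -93 -93 -1

[-93, -93, -93, -1]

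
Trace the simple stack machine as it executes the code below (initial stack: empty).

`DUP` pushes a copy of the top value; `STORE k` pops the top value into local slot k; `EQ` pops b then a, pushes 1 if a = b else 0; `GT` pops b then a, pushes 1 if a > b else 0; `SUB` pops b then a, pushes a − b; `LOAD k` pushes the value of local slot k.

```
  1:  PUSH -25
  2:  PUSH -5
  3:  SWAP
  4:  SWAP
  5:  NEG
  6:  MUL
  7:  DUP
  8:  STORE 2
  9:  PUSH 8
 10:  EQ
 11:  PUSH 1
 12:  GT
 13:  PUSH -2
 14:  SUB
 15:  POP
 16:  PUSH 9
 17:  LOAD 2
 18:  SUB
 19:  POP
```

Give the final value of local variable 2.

-125

PUSH -25 : [-25]
PUSH -5  : [-25, -5]
SWAP     : [-5, -25]
SWAP     : [-25, -5]
NEG      : [-25, 5]
MUL      : [-125]
DUP      : [-125, -125]
STORE 2  : [-125]
PUSH 8   : [-125, 8]
EQ       : [0]
PUSH 1   : [0, 1]
GT       : [0]
PUSH -2  : [0, -2]
SUB      : [2]
POP      : []
PUSH 9   : [9]
LOAD 2   : [9, -125]
SUB      : [134]
POP      : []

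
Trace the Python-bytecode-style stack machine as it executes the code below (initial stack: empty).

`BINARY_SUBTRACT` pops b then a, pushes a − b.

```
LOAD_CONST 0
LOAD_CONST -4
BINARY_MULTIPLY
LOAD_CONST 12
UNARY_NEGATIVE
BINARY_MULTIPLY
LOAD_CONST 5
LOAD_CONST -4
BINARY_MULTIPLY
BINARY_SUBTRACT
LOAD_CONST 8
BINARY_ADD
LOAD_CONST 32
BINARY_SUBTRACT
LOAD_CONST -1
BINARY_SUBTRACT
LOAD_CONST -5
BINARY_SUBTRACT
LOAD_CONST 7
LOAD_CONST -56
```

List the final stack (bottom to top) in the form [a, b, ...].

LOAD_CONST 0    -> 0
LOAD_CONST -4   -> 0 -4
BINARY_MULTIPLY -> 0
LOAD_CONST 12   -> 0 12
UNARY_NEGATIVE  -> 0 -12
BINARY_MULTIPLY -> 0
LOAD_CONST 5    -> 0 5
LOAD_CONST -4   -> 0 5 -4
BINARY_MULTIPLY -> 0 -20
BINARY_SUBTRACT -> 20
LOAD_CONST 8    -> 20 8
BINARY_ADD      -> 28
LOAD_CONST 32   -> 28 32
BINARY_SUBTRACT -> -4
LOAD_CONST -1   -> -4 -1
BINARY_SUBTRACT -> -3
LOAD_CONST -5   -> -3 -5
BINARY_SUBTRACT -> 2
LOAD_CONST 7    -> 2 7
LOAD_CONST -56  -> 2 7 -56

[2, 7, -56]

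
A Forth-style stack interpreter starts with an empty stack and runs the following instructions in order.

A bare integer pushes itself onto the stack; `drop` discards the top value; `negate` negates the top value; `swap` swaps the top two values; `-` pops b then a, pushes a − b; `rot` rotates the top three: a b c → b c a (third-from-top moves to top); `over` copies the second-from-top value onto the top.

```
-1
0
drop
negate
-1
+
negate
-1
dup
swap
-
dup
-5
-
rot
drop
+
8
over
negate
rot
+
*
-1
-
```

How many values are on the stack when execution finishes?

1

-1     -> [-1]
0      -> [-1, 0]
drop   -> [-1]
negate -> [1]
-1     -> [1, -1]
+      -> [0]
negate -> [0]
-1     -> [0, -1]
dup    -> [0, -1, -1]
swap   -> [0, -1, -1]
-      -> [0, 0]
dup    -> [0, 0, 0]
-5     -> [0, 0, 0, -5]
-      -> [0, 0, 5]
rot    -> [0, 5, 0]
drop   -> [0, 5]
+      -> [5]
8      -> [5, 8]
over   -> [5, 8, 5]
negate -> [5, 8, -5]
rot    -> [8, -5, 5]
+      -> [8, 0]
*      -> [0]
-1     -> [0, -1]
-      -> [1]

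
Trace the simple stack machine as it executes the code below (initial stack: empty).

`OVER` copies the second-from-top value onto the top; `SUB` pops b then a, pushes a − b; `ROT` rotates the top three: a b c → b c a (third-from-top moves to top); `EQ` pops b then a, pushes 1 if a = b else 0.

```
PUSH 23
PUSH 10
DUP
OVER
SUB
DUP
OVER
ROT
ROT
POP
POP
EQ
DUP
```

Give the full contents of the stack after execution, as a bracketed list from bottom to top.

PUSH 23 : [23]
PUSH 10 : [23, 10]
DUP     : [23, 10, 10]
OVER    : [23, 10, 10, 10]
SUB     : [23, 10, 0]
DUP     : [23, 10, 0, 0]
OVER    : [23, 10, 0, 0, 0]
ROT     : [23, 10, 0, 0, 0]
ROT     : [23, 10, 0, 0, 0]
POP     : [23, 10, 0, 0]
POP     : [23, 10, 0]
EQ      : [23, 0]
DUP     : [23, 0, 0]

[23, 0, 0]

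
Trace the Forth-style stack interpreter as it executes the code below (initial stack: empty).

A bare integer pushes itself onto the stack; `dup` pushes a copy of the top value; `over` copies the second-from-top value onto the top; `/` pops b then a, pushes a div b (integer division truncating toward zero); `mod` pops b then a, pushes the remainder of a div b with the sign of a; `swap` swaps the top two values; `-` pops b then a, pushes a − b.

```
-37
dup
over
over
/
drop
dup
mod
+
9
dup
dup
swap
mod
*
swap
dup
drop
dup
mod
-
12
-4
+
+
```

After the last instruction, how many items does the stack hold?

-37  → [-37]
dup  → [-37, -37]
over → [-37, -37, -37]
over → [-37, -37, -37, -37]
/    → [-37, -37, 1]
drop → [-37, -37]
dup  → [-37, -37, -37]
mod  → [-37, 0]
+    → [-37]
9    → [-37, 9]
dup  → [-37, 9, 9]
dup  → [-37, 9, 9, 9]
swap → [-37, 9, 9, 9]
mod  → [-37, 9, 0]
*    → [-37, 0]
swap → [0, -37]
dup  → [0, -37, -37]
drop → [0, -37]
dup  → [0, -37, -37]
mod  → [0, 0]
-    → [0]
12   → [0, 12]
-4   → [0, 12, -4]
+    → [0, 8]
+    → [8]

1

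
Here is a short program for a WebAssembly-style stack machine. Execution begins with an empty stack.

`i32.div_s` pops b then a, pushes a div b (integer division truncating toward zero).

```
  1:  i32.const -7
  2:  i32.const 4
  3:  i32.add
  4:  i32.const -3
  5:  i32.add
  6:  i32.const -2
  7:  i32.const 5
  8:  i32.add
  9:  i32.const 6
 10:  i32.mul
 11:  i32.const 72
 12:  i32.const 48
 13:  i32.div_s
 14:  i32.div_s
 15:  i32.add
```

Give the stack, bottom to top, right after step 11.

i32.const -7  -7
i32.const 4   -7 4
i32.add       -3
i32.const -3  -3 -3
i32.add       -6
i32.const -2  -6 -2
i32.const 5   -6 -2 5
i32.add       -6 3
i32.const 6   -6 3 6
i32.mul       -6 18
i32.const 72  -6 18 72

[-6, 18, 72]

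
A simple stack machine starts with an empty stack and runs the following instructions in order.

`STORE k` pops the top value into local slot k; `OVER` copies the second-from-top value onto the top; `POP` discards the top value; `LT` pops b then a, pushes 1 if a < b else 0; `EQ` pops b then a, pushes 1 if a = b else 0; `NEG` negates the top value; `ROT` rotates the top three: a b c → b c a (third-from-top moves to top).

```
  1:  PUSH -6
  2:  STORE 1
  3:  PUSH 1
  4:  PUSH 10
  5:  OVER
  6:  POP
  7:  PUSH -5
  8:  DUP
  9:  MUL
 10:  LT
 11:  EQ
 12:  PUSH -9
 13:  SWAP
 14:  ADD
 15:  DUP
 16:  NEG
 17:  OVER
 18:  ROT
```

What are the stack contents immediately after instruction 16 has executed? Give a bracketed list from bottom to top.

PUSH -6  -6
STORE 1  (empty)
PUSH 1   1
PUSH 10  1 10
OVER     1 10 1
POP      1 10
PUSH -5  1 10 -5
DUP      1 10 -5 -5
MUL      1 10 25
LT       1 1
EQ       1
PUSH -9  1 -9
SWAP     -9 1
ADD      -8
DUP      -8 -8
NEG      -8 8

[-8, 8]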